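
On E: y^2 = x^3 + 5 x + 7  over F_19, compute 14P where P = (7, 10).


k = 14 = 1110_2 (binary, LSB first: 0111)
Double-and-add from P = (7, 10):
  bit 0 = 0: acc unchanged = O
  bit 1 = 1: acc = O + (5, 9) = (5, 9)
  bit 2 = 1: acc = (5, 9) + (6, 14) = (14, 3)
  bit 3 = 1: acc = (14, 3) + (11, 14) = (18, 18)

14P = (18, 18)


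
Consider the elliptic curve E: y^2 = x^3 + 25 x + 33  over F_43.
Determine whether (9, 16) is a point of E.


Check whether y^2 = x^3 + 25 x + 33 (mod 43) for (x, y) = (9, 16).
LHS: y^2 = 16^2 mod 43 = 41
RHS: x^3 + 25 x + 33 = 9^3 + 25*9 + 33 mod 43 = 41
LHS = RHS

Yes, on the curve


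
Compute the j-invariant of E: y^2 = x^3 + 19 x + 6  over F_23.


Delta = -16(4 a^3 + 27 b^2) mod 23 = 21
-1728 * (4 a)^3 = -1728 * (4*19)^3 mod 23 = 6
j = 6 * 21^(-1) mod 23 = 20

j = 20 (mod 23)


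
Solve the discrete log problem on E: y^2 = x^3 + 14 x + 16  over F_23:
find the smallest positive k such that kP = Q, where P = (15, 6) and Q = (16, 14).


Enumerate multiples of P until we hit Q = (16, 14):
  1P = (15, 6)
  2P = (20, 4)
  3P = (13, 7)
  4P = (1, 10)
  5P = (16, 14)
Match found at i = 5.

k = 5


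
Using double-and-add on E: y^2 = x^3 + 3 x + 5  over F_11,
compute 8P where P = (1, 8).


k = 8 = 1000_2 (binary, LSB first: 0001)
Double-and-add from P = (1, 8):
  bit 0 = 0: acc unchanged = O
  bit 1 = 0: acc unchanged = O
  bit 2 = 0: acc unchanged = O
  bit 3 = 1: acc = O + (1, 3) = (1, 3)

8P = (1, 3)


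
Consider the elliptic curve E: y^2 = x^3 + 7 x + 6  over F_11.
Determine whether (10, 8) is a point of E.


Check whether y^2 = x^3 + 7 x + 6 (mod 11) for (x, y) = (10, 8).
LHS: y^2 = 8^2 mod 11 = 9
RHS: x^3 + 7 x + 6 = 10^3 + 7*10 + 6 mod 11 = 9
LHS = RHS

Yes, on the curve


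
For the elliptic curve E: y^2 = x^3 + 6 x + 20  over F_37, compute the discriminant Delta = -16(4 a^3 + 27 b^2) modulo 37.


4 a^3 + 27 b^2 = 4*6^3 + 27*20^2 = 864 + 10800 = 11664
Delta = -16 * (11664) = -186624
Delta mod 37 = 4

Delta = 4 (mod 37)


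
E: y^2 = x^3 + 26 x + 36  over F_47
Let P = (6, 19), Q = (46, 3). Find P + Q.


P != Q, so use the chord formula.
s = (y2 - y1) / (x2 - x1) = (31) / (40) mod 47 = 9
x3 = s^2 - x1 - x2 mod 47 = 9^2 - 6 - 46 = 29
y3 = s (x1 - x3) - y1 mod 47 = 9 * (6 - 29) - 19 = 9

P + Q = (29, 9)


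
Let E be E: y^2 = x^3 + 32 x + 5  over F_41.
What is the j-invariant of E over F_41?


Delta = -16(4 a^3 + 27 b^2) mod 41 = 22
-1728 * (4 a)^3 = -1728 * (4*32)^3 mod 41 = 29
j = 29 * 22^(-1) mod 41 = 33

j = 33 (mod 41)


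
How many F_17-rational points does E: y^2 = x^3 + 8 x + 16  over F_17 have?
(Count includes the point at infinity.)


For each x in F_17, count y with y^2 = x^3 + 8 x + 16 mod 17:
  x = 0: RHS = 16, y in [4, 13]  -> 2 point(s)
  x = 1: RHS = 8, y in [5, 12]  -> 2 point(s)
  x = 3: RHS = 16, y in [4, 13]  -> 2 point(s)
  x = 6: RHS = 8, y in [5, 12]  -> 2 point(s)
  x = 9: RHS = 1, y in [1, 16]  -> 2 point(s)
  x = 10: RHS = 8, y in [5, 12]  -> 2 point(s)
  x = 12: RHS = 4, y in [2, 15]  -> 2 point(s)
  x = 14: RHS = 16, y in [4, 13]  -> 2 point(s)
  x = 15: RHS = 9, y in [3, 14]  -> 2 point(s)
Affine points: 18. Add the point at infinity: total = 19.

#E(F_17) = 19


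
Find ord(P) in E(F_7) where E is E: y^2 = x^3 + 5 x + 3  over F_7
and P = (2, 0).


Compute successive multiples of P until we hit O:
  1P = (2, 0)
  2P = O

ord(P) = 2


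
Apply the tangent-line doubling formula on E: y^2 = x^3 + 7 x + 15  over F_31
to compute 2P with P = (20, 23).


Doubling: s = (3 x1^2 + a) / (2 y1)
s = (3*20^2 + 7) / (2*23) mod 31 = 4
x3 = s^2 - 2 x1 mod 31 = 4^2 - 2*20 = 7
y3 = s (x1 - x3) - y1 mod 31 = 4 * (20 - 7) - 23 = 29

2P = (7, 29)


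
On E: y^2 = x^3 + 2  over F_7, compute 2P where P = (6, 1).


Doubling: s = (3 x1^2 + a) / (2 y1)
s = (3*6^2 + 0) / (2*1) mod 7 = 5
x3 = s^2 - 2 x1 mod 7 = 5^2 - 2*6 = 6
y3 = s (x1 - x3) - y1 mod 7 = 5 * (6 - 6) - 1 = 6

2P = (6, 6)


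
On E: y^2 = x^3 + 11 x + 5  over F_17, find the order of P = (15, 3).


Compute successive multiples of P until we hit O:
  1P = (15, 3)
  2P = (5, 7)
  3P = (6, 7)
  4P = (9, 0)
  5P = (6, 10)
  6P = (5, 10)
  7P = (15, 14)
  8P = O

ord(P) = 8


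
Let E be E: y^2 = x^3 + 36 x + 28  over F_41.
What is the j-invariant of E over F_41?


Delta = -16(4 a^3 + 27 b^2) mod 41 = 18
-1728 * (4 a)^3 = -1728 * (4*36)^3 mod 41 = 30
j = 30 * 18^(-1) mod 41 = 29

j = 29 (mod 41)


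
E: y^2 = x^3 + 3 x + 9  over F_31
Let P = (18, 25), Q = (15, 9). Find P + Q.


P != Q, so use the chord formula.
s = (y2 - y1) / (x2 - x1) = (15) / (28) mod 31 = 26
x3 = s^2 - x1 - x2 mod 31 = 26^2 - 18 - 15 = 23
y3 = s (x1 - x3) - y1 mod 31 = 26 * (18 - 23) - 25 = 0

P + Q = (23, 0)


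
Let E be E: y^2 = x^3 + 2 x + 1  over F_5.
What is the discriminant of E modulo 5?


4 a^3 + 27 b^2 = 4*2^3 + 27*1^2 = 32 + 27 = 59
Delta = -16 * (59) = -944
Delta mod 5 = 1

Delta = 1 (mod 5)


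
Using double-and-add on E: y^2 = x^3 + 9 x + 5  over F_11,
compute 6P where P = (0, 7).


k = 6 = 110_2 (binary, LSB first: 011)
Double-and-add from P = (0, 7):
  bit 0 = 0: acc unchanged = O
  bit 1 = 1: acc = O + (9, 10) = (9, 10)
  bit 2 = 1: acc = (9, 10) + (7, 2) = (0, 4)

6P = (0, 4)


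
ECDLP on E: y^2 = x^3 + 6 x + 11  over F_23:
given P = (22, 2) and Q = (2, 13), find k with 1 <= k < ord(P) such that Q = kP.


Enumerate multiples of P until we hit Q = (2, 13):
  1P = (22, 2)
  2P = (20, 14)
  3P = (17, 14)
  4P = (10, 6)
  5P = (9, 9)
  6P = (1, 15)
  7P = (2, 13)
Match found at i = 7.

k = 7


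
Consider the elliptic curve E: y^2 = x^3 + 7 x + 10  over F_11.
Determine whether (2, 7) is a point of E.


Check whether y^2 = x^3 + 7 x + 10 (mod 11) for (x, y) = (2, 7).
LHS: y^2 = 7^2 mod 11 = 5
RHS: x^3 + 7 x + 10 = 2^3 + 7*2 + 10 mod 11 = 10
LHS != RHS

No, not on the curve


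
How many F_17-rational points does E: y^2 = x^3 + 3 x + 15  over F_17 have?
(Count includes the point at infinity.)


For each x in F_17, count y with y^2 = x^3 + 3 x + 15 mod 17:
  x = 0: RHS = 15, y in [7, 10]  -> 2 point(s)
  x = 1: RHS = 2, y in [6, 11]  -> 2 point(s)
  x = 3: RHS = 0, y in [0]  -> 1 point(s)
  x = 5: RHS = 2, y in [6, 11]  -> 2 point(s)
  x = 10: RHS = 8, y in [5, 12]  -> 2 point(s)
  x = 11: RHS = 2, y in [6, 11]  -> 2 point(s)
  x = 14: RHS = 13, y in [8, 9]  -> 2 point(s)
  x = 15: RHS = 1, y in [1, 16]  -> 2 point(s)
Affine points: 15. Add the point at infinity: total = 16.

#E(F_17) = 16


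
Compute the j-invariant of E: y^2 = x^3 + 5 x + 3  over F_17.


Delta = -16(4 a^3 + 27 b^2) mod 17 = 12
-1728 * (4 a)^3 = -1728 * (4*5)^3 mod 17 = 9
j = 9 * 12^(-1) mod 17 = 5

j = 5 (mod 17)


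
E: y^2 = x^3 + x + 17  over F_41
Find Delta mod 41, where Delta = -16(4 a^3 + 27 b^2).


4 a^3 + 27 b^2 = 4*1^3 + 27*17^2 = 4 + 7803 = 7807
Delta = -16 * (7807) = -124912
Delta mod 41 = 15

Delta = 15 (mod 41)


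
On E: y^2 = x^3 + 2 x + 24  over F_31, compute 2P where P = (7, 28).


Doubling: s = (3 x1^2 + a) / (2 y1)
s = (3*7^2 + 2) / (2*28) mod 31 = 1
x3 = s^2 - 2 x1 mod 31 = 1^2 - 2*7 = 18
y3 = s (x1 - x3) - y1 mod 31 = 1 * (7 - 18) - 28 = 23

2P = (18, 23)


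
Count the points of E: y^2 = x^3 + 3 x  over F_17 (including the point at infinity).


For each x in F_17, count y with y^2 = x^3 + 3 x + 0 mod 17:
  x = 0: RHS = 0, y in [0]  -> 1 point(s)
  x = 1: RHS = 4, y in [2, 15]  -> 2 point(s)
  x = 3: RHS = 2, y in [6, 11]  -> 2 point(s)
  x = 4: RHS = 8, y in [5, 12]  -> 2 point(s)
  x = 5: RHS = 4, y in [2, 15]  -> 2 point(s)
  x = 6: RHS = 13, y in [8, 9]  -> 2 point(s)
  x = 8: RHS = 9, y in [3, 14]  -> 2 point(s)
  x = 9: RHS = 8, y in [5, 12]  -> 2 point(s)
  x = 11: RHS = 4, y in [2, 15]  -> 2 point(s)
  x = 12: RHS = 13, y in [8, 9]  -> 2 point(s)
  x = 13: RHS = 9, y in [3, 14]  -> 2 point(s)
  x = 14: RHS = 15, y in [7, 10]  -> 2 point(s)
  x = 16: RHS = 13, y in [8, 9]  -> 2 point(s)
Affine points: 25. Add the point at infinity: total = 26.

#E(F_17) = 26


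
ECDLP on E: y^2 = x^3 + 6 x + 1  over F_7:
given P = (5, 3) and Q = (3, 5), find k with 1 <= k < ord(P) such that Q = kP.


Enumerate multiples of P until we hit Q = (3, 5):
  1P = (5, 3)
  2P = (6, 1)
  3P = (0, 1)
  4P = (3, 2)
  5P = (1, 6)
  6P = (2, 0)
  7P = (1, 1)
  8P = (3, 5)
Match found at i = 8.

k = 8


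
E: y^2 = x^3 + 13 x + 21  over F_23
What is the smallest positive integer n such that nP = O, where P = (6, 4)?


Compute successive multiples of P until we hit O:
  1P = (6, 4)
  2P = (13, 8)
  3P = (17, 16)
  4P = (1, 14)
  5P = (20, 1)
  6P = (15, 16)
  7P = (14, 16)
  8P = (11, 0)
  ... (continuing to 16P)
  16P = O

ord(P) = 16


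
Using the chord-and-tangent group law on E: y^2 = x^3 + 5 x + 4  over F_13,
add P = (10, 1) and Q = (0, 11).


P != Q, so use the chord formula.
s = (y2 - y1) / (x2 - x1) = (10) / (3) mod 13 = 12
x3 = s^2 - x1 - x2 mod 13 = 12^2 - 10 - 0 = 4
y3 = s (x1 - x3) - y1 mod 13 = 12 * (10 - 4) - 1 = 6

P + Q = (4, 6)


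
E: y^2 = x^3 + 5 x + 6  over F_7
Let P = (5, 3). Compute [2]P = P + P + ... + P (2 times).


k = 2 = 10_2 (binary, LSB first: 01)
Double-and-add from P = (5, 3):
  bit 0 = 0: acc unchanged = O
  bit 1 = 1: acc = O + (6, 0) = (6, 0)

2P = (6, 0)


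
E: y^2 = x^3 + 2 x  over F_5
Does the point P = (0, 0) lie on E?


Check whether y^2 = x^3 + 2 x + 0 (mod 5) for (x, y) = (0, 0).
LHS: y^2 = 0^2 mod 5 = 0
RHS: x^3 + 2 x + 0 = 0^3 + 2*0 + 0 mod 5 = 0
LHS = RHS

Yes, on the curve


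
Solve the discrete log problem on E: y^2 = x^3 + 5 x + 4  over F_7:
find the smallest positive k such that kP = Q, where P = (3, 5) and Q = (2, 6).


Enumerate multiples of P until we hit Q = (2, 6):
  1P = (3, 5)
  2P = (2, 1)
  3P = (4, 5)
  4P = (0, 2)
  5P = (5, 0)
  6P = (0, 5)
  7P = (4, 2)
  8P = (2, 6)
Match found at i = 8.

k = 8


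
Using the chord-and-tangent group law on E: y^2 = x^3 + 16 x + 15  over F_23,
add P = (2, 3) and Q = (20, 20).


P != Q, so use the chord formula.
s = (y2 - y1) / (x2 - x1) = (17) / (18) mod 23 = 15
x3 = s^2 - x1 - x2 mod 23 = 15^2 - 2 - 20 = 19
y3 = s (x1 - x3) - y1 mod 23 = 15 * (2 - 19) - 3 = 18

P + Q = (19, 18)


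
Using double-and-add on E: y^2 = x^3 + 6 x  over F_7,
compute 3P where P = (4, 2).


k = 3 = 11_2 (binary, LSB first: 11)
Double-and-add from P = (4, 2):
  bit 0 = 1: acc = O + (4, 2) = (4, 2)
  bit 1 = 1: acc = (4, 2) + (1, 0) = (4, 5)

3P = (4, 5)


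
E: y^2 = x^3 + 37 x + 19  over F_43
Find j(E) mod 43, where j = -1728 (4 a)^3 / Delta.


Delta = -16(4 a^3 + 27 b^2) mod 43 = 30
-1728 * (4 a)^3 = -1728 * (4*37)^3 mod 43 = 39
j = 39 * 30^(-1) mod 43 = 40

j = 40 (mod 43)


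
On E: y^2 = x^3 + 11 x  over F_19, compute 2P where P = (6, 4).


Doubling: s = (3 x1^2 + a) / (2 y1)
s = (3*6^2 + 11) / (2*4) mod 19 = 3
x3 = s^2 - 2 x1 mod 19 = 3^2 - 2*6 = 16
y3 = s (x1 - x3) - y1 mod 19 = 3 * (6 - 16) - 4 = 4

2P = (16, 4)


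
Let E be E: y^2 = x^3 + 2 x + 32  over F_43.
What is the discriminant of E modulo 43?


4 a^3 + 27 b^2 = 4*2^3 + 27*32^2 = 32 + 27648 = 27680
Delta = -16 * (27680) = -442880
Delta mod 43 = 20

Delta = 20 (mod 43)


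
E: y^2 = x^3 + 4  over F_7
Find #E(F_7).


For each x in F_7, count y with y^2 = x^3 + 0 x + 4 mod 7:
  x = 0: RHS = 4, y in [2, 5]  -> 2 point(s)
Affine points: 2. Add the point at infinity: total = 3.

#E(F_7) = 3


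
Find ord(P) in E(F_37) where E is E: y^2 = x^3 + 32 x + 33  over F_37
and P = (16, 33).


Compute successive multiples of P until we hit O:
  1P = (16, 33)
  2P = (15, 15)
  3P = (34, 13)
  4P = (33, 27)
  5P = (4, 15)
  6P = (10, 13)
  7P = (18, 22)
  8P = (24, 11)
  ... (continuing to 34P)
  34P = O

ord(P) = 34


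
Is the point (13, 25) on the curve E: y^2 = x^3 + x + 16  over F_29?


Check whether y^2 = x^3 + 1 x + 16 (mod 29) for (x, y) = (13, 25).
LHS: y^2 = 25^2 mod 29 = 16
RHS: x^3 + 1 x + 16 = 13^3 + 1*13 + 16 mod 29 = 22
LHS != RHS

No, not on the curve


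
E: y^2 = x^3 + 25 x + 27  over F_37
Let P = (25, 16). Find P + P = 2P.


Doubling: s = (3 x1^2 + a) / (2 y1)
s = (3*25^2 + 25) / (2*16) mod 37 = 27
x3 = s^2 - 2 x1 mod 37 = 27^2 - 2*25 = 13
y3 = s (x1 - x3) - y1 mod 37 = 27 * (25 - 13) - 16 = 12

2P = (13, 12)


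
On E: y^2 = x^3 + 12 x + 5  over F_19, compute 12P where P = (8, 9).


k = 12 = 1100_2 (binary, LSB first: 0011)
Double-and-add from P = (8, 9):
  bit 0 = 0: acc unchanged = O
  bit 1 = 0: acc unchanged = O
  bit 2 = 1: acc = O + (10, 17) = (10, 17)
  bit 3 = 1: acc = (10, 17) + (3, 7) = (3, 12)

12P = (3, 12)


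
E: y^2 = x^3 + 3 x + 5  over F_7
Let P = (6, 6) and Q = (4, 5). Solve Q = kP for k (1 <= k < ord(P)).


Enumerate multiples of P until we hit Q = (4, 5):
  1P = (6, 6)
  2P = (4, 2)
  3P = (1, 4)
  4P = (1, 3)
  5P = (4, 5)
Match found at i = 5.

k = 5


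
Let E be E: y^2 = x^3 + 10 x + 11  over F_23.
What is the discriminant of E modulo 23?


4 a^3 + 27 b^2 = 4*10^3 + 27*11^2 = 4000 + 3267 = 7267
Delta = -16 * (7267) = -116272
Delta mod 23 = 16

Delta = 16 (mod 23)


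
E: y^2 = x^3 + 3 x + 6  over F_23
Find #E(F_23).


For each x in F_23, count y with y^2 = x^3 + 3 x + 6 mod 23:
  x = 0: RHS = 6, y in [11, 12]  -> 2 point(s)
  x = 4: RHS = 13, y in [6, 17]  -> 2 point(s)
  x = 5: RHS = 8, y in [10, 13]  -> 2 point(s)
  x = 7: RHS = 2, y in [5, 18]  -> 2 point(s)
  x = 8: RHS = 13, y in [6, 17]  -> 2 point(s)
  x = 9: RHS = 3, y in [7, 16]  -> 2 point(s)
  x = 10: RHS = 1, y in [1, 22]  -> 2 point(s)
  x = 11: RHS = 13, y in [6, 17]  -> 2 point(s)
  x = 14: RHS = 9, y in [3, 20]  -> 2 point(s)
  x = 17: RHS = 2, y in [5, 18]  -> 2 point(s)
  x = 18: RHS = 4, y in [2, 21]  -> 2 point(s)
  x = 20: RHS = 16, y in [4, 19]  -> 2 point(s)
  x = 22: RHS = 2, y in [5, 18]  -> 2 point(s)
Affine points: 26. Add the point at infinity: total = 27.

#E(F_23) = 27


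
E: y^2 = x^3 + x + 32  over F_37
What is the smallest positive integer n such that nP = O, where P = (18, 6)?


Compute successive multiples of P until we hit O:
  1P = (18, 6)
  2P = (17, 35)
  3P = (29, 17)
  4P = (28, 21)
  5P = (21, 8)
  6P = (19, 18)
  7P = (33, 36)
  8P = (27, 13)
  ... (continuing to 38P)
  38P = O

ord(P) = 38


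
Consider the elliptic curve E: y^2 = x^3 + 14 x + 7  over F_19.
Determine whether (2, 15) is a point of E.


Check whether y^2 = x^3 + 14 x + 7 (mod 19) for (x, y) = (2, 15).
LHS: y^2 = 15^2 mod 19 = 16
RHS: x^3 + 14 x + 7 = 2^3 + 14*2 + 7 mod 19 = 5
LHS != RHS

No, not on the curve


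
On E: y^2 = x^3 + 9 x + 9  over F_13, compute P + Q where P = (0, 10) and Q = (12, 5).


P != Q, so use the chord formula.
s = (y2 - y1) / (x2 - x1) = (8) / (12) mod 13 = 5
x3 = s^2 - x1 - x2 mod 13 = 5^2 - 0 - 12 = 0
y3 = s (x1 - x3) - y1 mod 13 = 5 * (0 - 0) - 10 = 3

P + Q = (0, 3)


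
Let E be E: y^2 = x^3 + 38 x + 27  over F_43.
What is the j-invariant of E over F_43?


Delta = -16(4 a^3 + 27 b^2) mod 43 = 6
-1728 * (4 a)^3 = -1728 * (4*38)^3 mod 43 = 16
j = 16 * 6^(-1) mod 43 = 17

j = 17 (mod 43)


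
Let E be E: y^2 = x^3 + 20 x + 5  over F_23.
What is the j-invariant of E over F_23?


Delta = -16(4 a^3 + 27 b^2) mod 23 = 13
-1728 * (4 a)^3 = -1728 * (4*20)^3 mod 23 = 9
j = 9 * 13^(-1) mod 23 = 6

j = 6 (mod 23)


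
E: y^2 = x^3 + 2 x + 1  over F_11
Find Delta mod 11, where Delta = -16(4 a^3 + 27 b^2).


4 a^3 + 27 b^2 = 4*2^3 + 27*1^2 = 32 + 27 = 59
Delta = -16 * (59) = -944
Delta mod 11 = 2

Delta = 2 (mod 11)


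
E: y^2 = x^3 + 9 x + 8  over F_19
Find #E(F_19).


For each x in F_19, count y with y^2 = x^3 + 9 x + 8 mod 19:
  x = 3: RHS = 5, y in [9, 10]  -> 2 point(s)
  x = 5: RHS = 7, y in [8, 11]  -> 2 point(s)
  x = 9: RHS = 1, y in [1, 18]  -> 2 point(s)
  x = 12: RHS = 1, y in [1, 18]  -> 2 point(s)
  x = 13: RHS = 4, y in [2, 17]  -> 2 point(s)
  x = 14: RHS = 9, y in [3, 16]  -> 2 point(s)
  x = 16: RHS = 11, y in [7, 12]  -> 2 point(s)
  x = 17: RHS = 1, y in [1, 18]  -> 2 point(s)
  x = 18: RHS = 17, y in [6, 13]  -> 2 point(s)
Affine points: 18. Add the point at infinity: total = 19.

#E(F_19) = 19


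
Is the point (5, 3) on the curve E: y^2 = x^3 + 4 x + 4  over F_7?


Check whether y^2 = x^3 + 4 x + 4 (mod 7) for (x, y) = (5, 3).
LHS: y^2 = 3^2 mod 7 = 2
RHS: x^3 + 4 x + 4 = 5^3 + 4*5 + 4 mod 7 = 2
LHS = RHS

Yes, on the curve


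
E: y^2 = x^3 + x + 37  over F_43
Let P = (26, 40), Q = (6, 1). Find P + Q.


P != Q, so use the chord formula.
s = (y2 - y1) / (x2 - x1) = (4) / (23) mod 43 = 17
x3 = s^2 - x1 - x2 mod 43 = 17^2 - 26 - 6 = 42
y3 = s (x1 - x3) - y1 mod 43 = 17 * (26 - 42) - 40 = 32

P + Q = (42, 32)


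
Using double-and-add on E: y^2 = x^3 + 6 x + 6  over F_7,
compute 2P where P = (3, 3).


k = 2 = 10_2 (binary, LSB first: 01)
Double-and-add from P = (3, 3):
  bit 0 = 0: acc unchanged = O
  bit 1 = 1: acc = O + (5, 0) = (5, 0)

2P = (5, 0)


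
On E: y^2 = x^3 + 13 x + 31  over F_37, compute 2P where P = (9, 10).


Doubling: s = (3 x1^2 + a) / (2 y1)
s = (3*9^2 + 13) / (2*10) mod 37 = 35
x3 = s^2 - 2 x1 mod 37 = 35^2 - 2*9 = 23
y3 = s (x1 - x3) - y1 mod 37 = 35 * (9 - 23) - 10 = 18

2P = (23, 18)


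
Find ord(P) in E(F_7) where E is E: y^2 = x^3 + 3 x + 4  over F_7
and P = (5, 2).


Compute successive multiples of P until we hit O:
  1P = (5, 2)
  2P = (1, 6)
  3P = (2, 2)
  4P = (0, 5)
  5P = (6, 0)
  6P = (0, 2)
  7P = (2, 5)
  8P = (1, 1)
  ... (continuing to 10P)
  10P = O

ord(P) = 10


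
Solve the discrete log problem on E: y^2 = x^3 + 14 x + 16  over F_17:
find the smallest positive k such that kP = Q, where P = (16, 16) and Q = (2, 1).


Enumerate multiples of P until we hit Q = (2, 1):
  1P = (16, 16)
  2P = (2, 1)
Match found at i = 2.

k = 2


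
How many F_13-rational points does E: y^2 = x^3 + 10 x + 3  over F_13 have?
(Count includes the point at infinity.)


For each x in F_13, count y with y^2 = x^3 + 10 x + 3 mod 13:
  x = 0: RHS = 3, y in [4, 9]  -> 2 point(s)
  x = 1: RHS = 1, y in [1, 12]  -> 2 point(s)
  x = 4: RHS = 3, y in [4, 9]  -> 2 point(s)
  x = 5: RHS = 9, y in [3, 10]  -> 2 point(s)
  x = 7: RHS = 0, y in [0]  -> 1 point(s)
  x = 8: RHS = 10, y in [6, 7]  -> 2 point(s)
  x = 9: RHS = 3, y in [4, 9]  -> 2 point(s)
  x = 11: RHS = 1, y in [1, 12]  -> 2 point(s)
Affine points: 15. Add the point at infinity: total = 16.

#E(F_13) = 16


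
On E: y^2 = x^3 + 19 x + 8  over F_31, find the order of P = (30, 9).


Compute successive multiples of P until we hit O:
  1P = (30, 9)
  2P = (10, 12)
  3P = (19, 25)
  4P = (0, 15)
  5P = (6, 11)
  6P = (9, 28)
  7P = (17, 25)
  8P = (20, 24)
  ... (continuing to 31P)
  31P = O

ord(P) = 31


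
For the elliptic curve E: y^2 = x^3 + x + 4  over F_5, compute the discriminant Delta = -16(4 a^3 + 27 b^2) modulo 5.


4 a^3 + 27 b^2 = 4*1^3 + 27*4^2 = 4 + 432 = 436
Delta = -16 * (436) = -6976
Delta mod 5 = 4

Delta = 4 (mod 5)


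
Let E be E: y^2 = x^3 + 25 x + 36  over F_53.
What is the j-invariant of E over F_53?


Delta = -16(4 a^3 + 27 b^2) mod 53 = 24
-1728 * (4 a)^3 = -1728 * (4*25)^3 mod 53 = 22
j = 22 * 24^(-1) mod 53 = 23

j = 23 (mod 53)


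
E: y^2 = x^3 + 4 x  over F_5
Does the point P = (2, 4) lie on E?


Check whether y^2 = x^3 + 4 x + 0 (mod 5) for (x, y) = (2, 4).
LHS: y^2 = 4^2 mod 5 = 1
RHS: x^3 + 4 x + 0 = 2^3 + 4*2 + 0 mod 5 = 1
LHS = RHS

Yes, on the curve


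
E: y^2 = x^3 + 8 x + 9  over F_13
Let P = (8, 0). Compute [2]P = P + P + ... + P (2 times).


k = 2 = 10_2 (binary, LSB first: 01)
Double-and-add from P = (8, 0):
  bit 0 = 0: acc unchanged = O
  bit 1 = 1: acc = O + O = O

2P = O


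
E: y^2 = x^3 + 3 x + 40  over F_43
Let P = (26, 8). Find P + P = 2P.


Doubling: s = (3 x1^2 + a) / (2 y1)
s = (3*26^2 + 3) / (2*8) mod 43 = 6
x3 = s^2 - 2 x1 mod 43 = 6^2 - 2*26 = 27
y3 = s (x1 - x3) - y1 mod 43 = 6 * (26 - 27) - 8 = 29

2P = (27, 29)


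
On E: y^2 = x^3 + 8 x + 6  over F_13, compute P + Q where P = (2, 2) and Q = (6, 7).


P != Q, so use the chord formula.
s = (y2 - y1) / (x2 - x1) = (5) / (4) mod 13 = 11
x3 = s^2 - x1 - x2 mod 13 = 11^2 - 2 - 6 = 9
y3 = s (x1 - x3) - y1 mod 13 = 11 * (2 - 9) - 2 = 12

P + Q = (9, 12)


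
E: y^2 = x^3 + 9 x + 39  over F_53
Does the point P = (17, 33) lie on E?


Check whether y^2 = x^3 + 9 x + 39 (mod 53) for (x, y) = (17, 33).
LHS: y^2 = 33^2 mod 53 = 29
RHS: x^3 + 9 x + 39 = 17^3 + 9*17 + 39 mod 53 = 17
LHS != RHS

No, not on the curve


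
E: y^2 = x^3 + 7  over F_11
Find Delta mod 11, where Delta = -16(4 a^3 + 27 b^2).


4 a^3 + 27 b^2 = 4*0^3 + 27*7^2 = 0 + 1323 = 1323
Delta = -16 * (1323) = -21168
Delta mod 11 = 7

Delta = 7 (mod 11)


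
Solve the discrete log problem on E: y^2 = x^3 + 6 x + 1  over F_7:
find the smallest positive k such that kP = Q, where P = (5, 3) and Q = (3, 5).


Enumerate multiples of P until we hit Q = (3, 5):
  1P = (5, 3)
  2P = (6, 1)
  3P = (0, 1)
  4P = (3, 2)
  5P = (1, 6)
  6P = (2, 0)
  7P = (1, 1)
  8P = (3, 5)
Match found at i = 8.

k = 8


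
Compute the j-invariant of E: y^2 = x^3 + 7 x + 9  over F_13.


Delta = -16(4 a^3 + 27 b^2) mod 13 = 9
-1728 * (4 a)^3 = -1728 * (4*7)^3 mod 13 = 8
j = 8 * 9^(-1) mod 13 = 11

j = 11 (mod 13)


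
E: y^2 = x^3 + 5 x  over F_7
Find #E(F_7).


For each x in F_7, count y with y^2 = x^3 + 5 x + 0 mod 7:
  x = 0: RHS = 0, y in [0]  -> 1 point(s)
  x = 2: RHS = 4, y in [2, 5]  -> 2 point(s)
  x = 3: RHS = 0, y in [0]  -> 1 point(s)
  x = 4: RHS = 0, y in [0]  -> 1 point(s)
  x = 6: RHS = 1, y in [1, 6]  -> 2 point(s)
Affine points: 7. Add the point at infinity: total = 8.

#E(F_7) = 8


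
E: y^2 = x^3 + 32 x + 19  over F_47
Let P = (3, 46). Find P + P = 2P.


Doubling: s = (3 x1^2 + a) / (2 y1)
s = (3*3^2 + 32) / (2*46) mod 47 = 41
x3 = s^2 - 2 x1 mod 47 = 41^2 - 2*3 = 30
y3 = s (x1 - x3) - y1 mod 47 = 41 * (3 - 30) - 46 = 22

2P = (30, 22)


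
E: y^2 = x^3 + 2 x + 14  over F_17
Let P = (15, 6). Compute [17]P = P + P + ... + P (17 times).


k = 17 = 10001_2 (binary, LSB first: 10001)
Double-and-add from P = (15, 6):
  bit 0 = 1: acc = O + (15, 6) = (15, 6)
  bit 1 = 0: acc unchanged = (15, 6)
  bit 2 = 0: acc unchanged = (15, 6)
  bit 3 = 0: acc unchanged = (15, 6)
  bit 4 = 1: acc = (15, 6) + (14, 10) = (4, 1)

17P = (4, 1)


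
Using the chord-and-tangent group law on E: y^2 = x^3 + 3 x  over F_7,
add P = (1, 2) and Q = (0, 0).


P != Q, so use the chord formula.
s = (y2 - y1) / (x2 - x1) = (5) / (6) mod 7 = 2
x3 = s^2 - x1 - x2 mod 7 = 2^2 - 1 - 0 = 3
y3 = s (x1 - x3) - y1 mod 7 = 2 * (1 - 3) - 2 = 1

P + Q = (3, 1)


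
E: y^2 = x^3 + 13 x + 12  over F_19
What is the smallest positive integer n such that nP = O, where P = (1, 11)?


Compute successive multiples of P until we hit O:
  1P = (1, 11)
  2P = (18, 6)
  3P = (11, 2)
  4P = (8, 1)
  5P = (7, 3)
  6P = (17, 4)
  7P = (17, 15)
  8P = (7, 16)
  ... (continuing to 13P)
  13P = O

ord(P) = 13


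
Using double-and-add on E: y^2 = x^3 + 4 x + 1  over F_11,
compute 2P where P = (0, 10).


k = 2 = 10_2 (binary, LSB first: 01)
Double-and-add from P = (0, 10):
  bit 0 = 0: acc unchanged = O
  bit 1 = 1: acc = O + (4, 9) = (4, 9)

2P = (4, 9)


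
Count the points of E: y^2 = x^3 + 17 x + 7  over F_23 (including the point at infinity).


For each x in F_23, count y with y^2 = x^3 + 17 x + 7 mod 23:
  x = 1: RHS = 2, y in [5, 18]  -> 2 point(s)
  x = 2: RHS = 3, y in [7, 16]  -> 2 point(s)
  x = 3: RHS = 16, y in [4, 19]  -> 2 point(s)
  x = 4: RHS = 1, y in [1, 22]  -> 2 point(s)
  x = 6: RHS = 3, y in [7, 16]  -> 2 point(s)
  x = 7: RHS = 9, y in [3, 20]  -> 2 point(s)
  x = 10: RHS = 4, y in [2, 21]  -> 2 point(s)
  x = 15: RHS = 3, y in [7, 16]  -> 2 point(s)
  x = 18: RHS = 4, y in [2, 21]  -> 2 point(s)
  x = 19: RHS = 13, y in [6, 17]  -> 2 point(s)
  x = 22: RHS = 12, y in [9, 14]  -> 2 point(s)
Affine points: 22. Add the point at infinity: total = 23.

#E(F_23) = 23


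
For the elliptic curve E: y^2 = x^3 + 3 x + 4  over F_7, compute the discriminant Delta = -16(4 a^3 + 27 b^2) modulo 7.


4 a^3 + 27 b^2 = 4*3^3 + 27*4^2 = 108 + 432 = 540
Delta = -16 * (540) = -8640
Delta mod 7 = 5

Delta = 5 (mod 7)


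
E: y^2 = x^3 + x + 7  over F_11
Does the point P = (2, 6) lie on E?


Check whether y^2 = x^3 + 1 x + 7 (mod 11) for (x, y) = (2, 6).
LHS: y^2 = 6^2 mod 11 = 3
RHS: x^3 + 1 x + 7 = 2^3 + 1*2 + 7 mod 11 = 6
LHS != RHS

No, not on the curve


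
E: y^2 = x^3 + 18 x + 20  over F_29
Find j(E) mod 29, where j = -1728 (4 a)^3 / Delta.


Delta = -16(4 a^3 + 27 b^2) mod 29 = 22
-1728 * (4 a)^3 = -1728 * (4*18)^3 mod 29 = 13
j = 13 * 22^(-1) mod 29 = 23

j = 23 (mod 29)


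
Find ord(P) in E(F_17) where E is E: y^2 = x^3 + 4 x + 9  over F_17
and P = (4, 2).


Compute successive multiples of P until we hit O:
  1P = (4, 2)
  2P = (8, 14)
  3P = (14, 2)
  4P = (16, 15)
  5P = (16, 2)
  6P = (14, 15)
  7P = (8, 3)
  8P = (4, 15)
  ... (continuing to 9P)
  9P = O

ord(P) = 9


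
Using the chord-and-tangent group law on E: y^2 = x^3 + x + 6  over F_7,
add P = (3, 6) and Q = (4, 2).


P != Q, so use the chord formula.
s = (y2 - y1) / (x2 - x1) = (3) / (1) mod 7 = 3
x3 = s^2 - x1 - x2 mod 7 = 3^2 - 3 - 4 = 2
y3 = s (x1 - x3) - y1 mod 7 = 3 * (3 - 2) - 6 = 4

P + Q = (2, 4)


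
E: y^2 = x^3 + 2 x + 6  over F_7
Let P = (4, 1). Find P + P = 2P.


Doubling: s = (3 x1^2 + a) / (2 y1)
s = (3*4^2 + 2) / (2*1) mod 7 = 4
x3 = s^2 - 2 x1 mod 7 = 4^2 - 2*4 = 1
y3 = s (x1 - x3) - y1 mod 7 = 4 * (4 - 1) - 1 = 4

2P = (1, 4)


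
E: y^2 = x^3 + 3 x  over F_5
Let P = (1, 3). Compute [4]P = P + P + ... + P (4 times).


k = 4 = 100_2 (binary, LSB first: 001)
Double-and-add from P = (1, 3):
  bit 0 = 0: acc unchanged = O
  bit 1 = 0: acc unchanged = O
  bit 2 = 1: acc = O + (1, 2) = (1, 2)

4P = (1, 2)


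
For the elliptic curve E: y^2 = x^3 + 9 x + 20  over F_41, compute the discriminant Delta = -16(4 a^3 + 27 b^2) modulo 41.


4 a^3 + 27 b^2 = 4*9^3 + 27*20^2 = 2916 + 10800 = 13716
Delta = -16 * (13716) = -219456
Delta mod 41 = 17

Delta = 17 (mod 41)


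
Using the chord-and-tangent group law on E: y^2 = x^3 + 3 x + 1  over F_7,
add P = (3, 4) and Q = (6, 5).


P != Q, so use the chord formula.
s = (y2 - y1) / (x2 - x1) = (1) / (3) mod 7 = 5
x3 = s^2 - x1 - x2 mod 7 = 5^2 - 3 - 6 = 2
y3 = s (x1 - x3) - y1 mod 7 = 5 * (3 - 2) - 4 = 1

P + Q = (2, 1)


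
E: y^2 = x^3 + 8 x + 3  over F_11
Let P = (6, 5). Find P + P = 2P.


Doubling: s = (3 x1^2 + a) / (2 y1)
s = (3*6^2 + 8) / (2*5) mod 11 = 5
x3 = s^2 - 2 x1 mod 11 = 5^2 - 2*6 = 2
y3 = s (x1 - x3) - y1 mod 11 = 5 * (6 - 2) - 5 = 4

2P = (2, 4)


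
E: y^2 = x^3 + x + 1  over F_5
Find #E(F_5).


For each x in F_5, count y with y^2 = x^3 + 1 x + 1 mod 5:
  x = 0: RHS = 1, y in [1, 4]  -> 2 point(s)
  x = 2: RHS = 1, y in [1, 4]  -> 2 point(s)
  x = 3: RHS = 1, y in [1, 4]  -> 2 point(s)
  x = 4: RHS = 4, y in [2, 3]  -> 2 point(s)
Affine points: 8. Add the point at infinity: total = 9.

#E(F_5) = 9


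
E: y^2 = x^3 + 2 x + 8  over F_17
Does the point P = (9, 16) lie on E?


Check whether y^2 = x^3 + 2 x + 8 (mod 17) for (x, y) = (9, 16).
LHS: y^2 = 16^2 mod 17 = 1
RHS: x^3 + 2 x + 8 = 9^3 + 2*9 + 8 mod 17 = 7
LHS != RHS

No, not on the curve


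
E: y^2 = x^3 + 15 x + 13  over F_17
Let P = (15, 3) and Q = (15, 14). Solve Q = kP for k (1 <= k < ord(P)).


Enumerate multiples of P until we hit Q = (15, 14):
  1P = (15, 3)
  2P = (3, 0)
  3P = (15, 14)
Match found at i = 3.

k = 3


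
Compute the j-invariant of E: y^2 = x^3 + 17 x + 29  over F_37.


Delta = -16(4 a^3 + 27 b^2) mod 37 = 22
-1728 * (4 a)^3 = -1728 * (4*17)^3 mod 37 = 29
j = 29 * 22^(-1) mod 37 = 3

j = 3 (mod 37)


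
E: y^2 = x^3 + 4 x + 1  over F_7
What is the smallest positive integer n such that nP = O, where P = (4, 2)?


Compute successive multiples of P until we hit O:
  1P = (4, 2)
  2P = (0, 1)
  3P = (0, 6)
  4P = (4, 5)
  5P = O

ord(P) = 5


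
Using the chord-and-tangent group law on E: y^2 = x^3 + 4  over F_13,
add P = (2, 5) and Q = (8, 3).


P != Q, so use the chord formula.
s = (y2 - y1) / (x2 - x1) = (11) / (6) mod 13 = 4
x3 = s^2 - x1 - x2 mod 13 = 4^2 - 2 - 8 = 6
y3 = s (x1 - x3) - y1 mod 13 = 4 * (2 - 6) - 5 = 5

P + Q = (6, 5)


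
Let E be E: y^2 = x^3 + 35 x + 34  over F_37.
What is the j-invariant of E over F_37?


Delta = -16(4 a^3 + 27 b^2) mod 37 = 28
-1728 * (4 a)^3 = -1728 * (4*35)^3 mod 37 = 29
j = 29 * 28^(-1) mod 37 = 5

j = 5 (mod 37)


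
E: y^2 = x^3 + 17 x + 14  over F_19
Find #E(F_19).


For each x in F_19, count y with y^2 = x^3 + 17 x + 14 mod 19:
  x = 3: RHS = 16, y in [4, 15]  -> 2 point(s)
  x = 6: RHS = 9, y in [3, 16]  -> 2 point(s)
  x = 7: RHS = 1, y in [1, 18]  -> 2 point(s)
  x = 8: RHS = 16, y in [4, 15]  -> 2 point(s)
  x = 10: RHS = 6, y in [5, 14]  -> 2 point(s)
  x = 13: RHS = 0, y in [0]  -> 1 point(s)
Affine points: 11. Add the point at infinity: total = 12.

#E(F_19) = 12


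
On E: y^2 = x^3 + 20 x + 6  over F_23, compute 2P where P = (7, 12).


Doubling: s = (3 x1^2 + a) / (2 y1)
s = (3*7^2 + 20) / (2*12) mod 23 = 6
x3 = s^2 - 2 x1 mod 23 = 6^2 - 2*7 = 22
y3 = s (x1 - x3) - y1 mod 23 = 6 * (7 - 22) - 12 = 13

2P = (22, 13)


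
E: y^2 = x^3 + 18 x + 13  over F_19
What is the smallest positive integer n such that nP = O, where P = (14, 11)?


Compute successive multiples of P until we hit O:
  1P = (14, 11)
  2P = (2, 0)
  3P = (14, 8)
  4P = O

ord(P) = 4


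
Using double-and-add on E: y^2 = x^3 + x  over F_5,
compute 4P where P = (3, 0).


k = 4 = 100_2 (binary, LSB first: 001)
Double-and-add from P = (3, 0):
  bit 0 = 0: acc unchanged = O
  bit 1 = 0: acc unchanged = O
  bit 2 = 1: acc = O + O = O

4P = O


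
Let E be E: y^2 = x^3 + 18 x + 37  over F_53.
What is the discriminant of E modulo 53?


4 a^3 + 27 b^2 = 4*18^3 + 27*37^2 = 23328 + 36963 = 60291
Delta = -16 * (60291) = -964656
Delta mod 53 = 50

Delta = 50 (mod 53)


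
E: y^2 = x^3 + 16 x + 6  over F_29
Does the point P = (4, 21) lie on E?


Check whether y^2 = x^3 + 16 x + 6 (mod 29) for (x, y) = (4, 21).
LHS: y^2 = 21^2 mod 29 = 6
RHS: x^3 + 16 x + 6 = 4^3 + 16*4 + 6 mod 29 = 18
LHS != RHS

No, not on the curve


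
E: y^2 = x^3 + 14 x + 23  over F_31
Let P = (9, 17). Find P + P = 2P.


Doubling: s = (3 x1^2 + a) / (2 y1)
s = (3*9^2 + 14) / (2*17) mod 31 = 3
x3 = s^2 - 2 x1 mod 31 = 3^2 - 2*9 = 22
y3 = s (x1 - x3) - y1 mod 31 = 3 * (9 - 22) - 17 = 6

2P = (22, 6)


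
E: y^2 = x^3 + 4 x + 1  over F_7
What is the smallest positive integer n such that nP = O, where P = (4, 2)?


Compute successive multiples of P until we hit O:
  1P = (4, 2)
  2P = (0, 1)
  3P = (0, 6)
  4P = (4, 5)
  5P = O

ord(P) = 5


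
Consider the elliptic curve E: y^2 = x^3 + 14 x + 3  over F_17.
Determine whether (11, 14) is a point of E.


Check whether y^2 = x^3 + 14 x + 3 (mod 17) for (x, y) = (11, 14).
LHS: y^2 = 14^2 mod 17 = 9
RHS: x^3 + 14 x + 3 = 11^3 + 14*11 + 3 mod 17 = 9
LHS = RHS

Yes, on the curve


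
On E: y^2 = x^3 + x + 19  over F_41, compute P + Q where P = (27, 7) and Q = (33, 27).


P != Q, so use the chord formula.
s = (y2 - y1) / (x2 - x1) = (20) / (6) mod 41 = 17
x3 = s^2 - x1 - x2 mod 41 = 17^2 - 27 - 33 = 24
y3 = s (x1 - x3) - y1 mod 41 = 17 * (27 - 24) - 7 = 3

P + Q = (24, 3)


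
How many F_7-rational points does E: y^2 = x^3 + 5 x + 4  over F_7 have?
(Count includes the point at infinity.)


For each x in F_7, count y with y^2 = x^3 + 5 x + 4 mod 7:
  x = 0: RHS = 4, y in [2, 5]  -> 2 point(s)
  x = 2: RHS = 1, y in [1, 6]  -> 2 point(s)
  x = 3: RHS = 4, y in [2, 5]  -> 2 point(s)
  x = 4: RHS = 4, y in [2, 5]  -> 2 point(s)
  x = 5: RHS = 0, y in [0]  -> 1 point(s)
Affine points: 9. Add the point at infinity: total = 10.

#E(F_7) = 10


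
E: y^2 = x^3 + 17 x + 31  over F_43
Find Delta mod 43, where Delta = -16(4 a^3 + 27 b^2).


4 a^3 + 27 b^2 = 4*17^3 + 27*31^2 = 19652 + 25947 = 45599
Delta = -16 * (45599) = -729584
Delta mod 43 = 40

Delta = 40 (mod 43)


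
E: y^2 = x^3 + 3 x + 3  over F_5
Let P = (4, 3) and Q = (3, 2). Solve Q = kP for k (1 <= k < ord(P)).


Enumerate multiples of P until we hit Q = (3, 2):
  1P = (4, 3)
  2P = (3, 3)
  3P = (3, 2)
Match found at i = 3.

k = 3


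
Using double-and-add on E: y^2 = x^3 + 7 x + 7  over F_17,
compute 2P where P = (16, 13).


k = 2 = 10_2 (binary, LSB first: 01)
Double-and-add from P = (16, 13):
  bit 0 = 0: acc unchanged = O
  bit 1 = 1: acc = O + (11, 2) = (11, 2)

2P = (11, 2)


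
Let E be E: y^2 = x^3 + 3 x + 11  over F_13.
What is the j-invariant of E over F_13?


Delta = -16(4 a^3 + 27 b^2) mod 13 = 2
-1728 * (4 a)^3 = -1728 * (4*3)^3 mod 13 = 12
j = 12 * 2^(-1) mod 13 = 6

j = 6 (mod 13)


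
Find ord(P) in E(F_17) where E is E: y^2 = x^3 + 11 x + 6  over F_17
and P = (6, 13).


Compute successive multiples of P until we hit O:
  1P = (6, 13)
  2P = (5, 4)
  3P = (2, 6)
  4P = (11, 8)
  5P = (1, 16)
  6P = (9, 16)
  7P = (3, 7)
  8P = (12, 9)
  ... (continuing to 20P)
  20P = O

ord(P) = 20


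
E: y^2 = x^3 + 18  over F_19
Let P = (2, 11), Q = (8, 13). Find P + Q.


P != Q, so use the chord formula.
s = (y2 - y1) / (x2 - x1) = (2) / (6) mod 19 = 13
x3 = s^2 - x1 - x2 mod 19 = 13^2 - 2 - 8 = 7
y3 = s (x1 - x3) - y1 mod 19 = 13 * (2 - 7) - 11 = 0

P + Q = (7, 0)


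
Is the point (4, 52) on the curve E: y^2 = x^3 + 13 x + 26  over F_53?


Check whether y^2 = x^3 + 13 x + 26 (mod 53) for (x, y) = (4, 52).
LHS: y^2 = 52^2 mod 53 = 1
RHS: x^3 + 13 x + 26 = 4^3 + 13*4 + 26 mod 53 = 36
LHS != RHS

No, not on the curve


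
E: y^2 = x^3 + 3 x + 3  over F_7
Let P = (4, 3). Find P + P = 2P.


Doubling: s = (3 x1^2 + a) / (2 y1)
s = (3*4^2 + 3) / (2*3) mod 7 = 5
x3 = s^2 - 2 x1 mod 7 = 5^2 - 2*4 = 3
y3 = s (x1 - x3) - y1 mod 7 = 5 * (4 - 3) - 3 = 2

2P = (3, 2)


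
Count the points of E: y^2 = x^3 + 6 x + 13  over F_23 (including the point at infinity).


For each x in F_23, count y with y^2 = x^3 + 6 x + 13 mod 23:
  x = 0: RHS = 13, y in [6, 17]  -> 2 point(s)
  x = 3: RHS = 12, y in [9, 14]  -> 2 point(s)
  x = 4: RHS = 9, y in [3, 20]  -> 2 point(s)
  x = 6: RHS = 12, y in [9, 14]  -> 2 point(s)
  x = 14: RHS = 12, y in [9, 14]  -> 2 point(s)
  x = 21: RHS = 16, y in [4, 19]  -> 2 point(s)
  x = 22: RHS = 6, y in [11, 12]  -> 2 point(s)
Affine points: 14. Add the point at infinity: total = 15.

#E(F_23) = 15


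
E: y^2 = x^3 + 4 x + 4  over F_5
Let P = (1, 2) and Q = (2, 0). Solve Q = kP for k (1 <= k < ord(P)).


Enumerate multiples of P until we hit Q = (2, 0):
  1P = (1, 2)
  2P = (2, 0)
Match found at i = 2.

k = 2


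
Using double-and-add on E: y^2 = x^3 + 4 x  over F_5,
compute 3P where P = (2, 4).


k = 3 = 11_2 (binary, LSB first: 11)
Double-and-add from P = (2, 4):
  bit 0 = 1: acc = O + (2, 4) = (2, 4)
  bit 1 = 1: acc = (2, 4) + (0, 0) = (2, 1)

3P = (2, 1)


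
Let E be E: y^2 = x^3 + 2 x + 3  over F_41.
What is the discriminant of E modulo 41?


4 a^3 + 27 b^2 = 4*2^3 + 27*3^2 = 32 + 243 = 275
Delta = -16 * (275) = -4400
Delta mod 41 = 28

Delta = 28 (mod 41)


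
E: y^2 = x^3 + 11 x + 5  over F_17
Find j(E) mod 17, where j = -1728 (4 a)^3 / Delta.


Delta = -16(4 a^3 + 27 b^2) mod 17 = 15
-1728 * (4 a)^3 = -1728 * (4*11)^3 mod 17 = 16
j = 16 * 15^(-1) mod 17 = 9

j = 9 (mod 17)


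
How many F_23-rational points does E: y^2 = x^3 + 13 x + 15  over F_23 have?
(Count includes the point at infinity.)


For each x in F_23, count y with y^2 = x^3 + 13 x + 15 mod 23:
  x = 1: RHS = 6, y in [11, 12]  -> 2 point(s)
  x = 2: RHS = 3, y in [7, 16]  -> 2 point(s)
  x = 3: RHS = 12, y in [9, 14]  -> 2 point(s)
  x = 4: RHS = 16, y in [4, 19]  -> 2 point(s)
  x = 7: RHS = 12, y in [9, 14]  -> 2 point(s)
  x = 10: RHS = 18, y in [8, 15]  -> 2 point(s)
  x = 12: RHS = 13, y in [6, 17]  -> 2 point(s)
  x = 13: RHS = 12, y in [9, 14]  -> 2 point(s)
  x = 16: RHS = 18, y in [8, 15]  -> 2 point(s)
  x = 18: RHS = 9, y in [3, 20]  -> 2 point(s)
  x = 20: RHS = 18, y in [8, 15]  -> 2 point(s)
  x = 21: RHS = 4, y in [2, 21]  -> 2 point(s)
  x = 22: RHS = 1, y in [1, 22]  -> 2 point(s)
Affine points: 26. Add the point at infinity: total = 27.

#E(F_23) = 27


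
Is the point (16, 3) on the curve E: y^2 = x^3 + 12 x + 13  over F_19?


Check whether y^2 = x^3 + 12 x + 13 (mod 19) for (x, y) = (16, 3).
LHS: y^2 = 3^2 mod 19 = 9
RHS: x^3 + 12 x + 13 = 16^3 + 12*16 + 13 mod 19 = 7
LHS != RHS

No, not on the curve


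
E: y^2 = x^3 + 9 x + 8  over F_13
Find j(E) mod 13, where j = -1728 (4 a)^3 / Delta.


Delta = -16(4 a^3 + 27 b^2) mod 13 = 4
-1728 * (4 a)^3 = -1728 * (4*9)^3 mod 13 = 12
j = 12 * 4^(-1) mod 13 = 3

j = 3 (mod 13)


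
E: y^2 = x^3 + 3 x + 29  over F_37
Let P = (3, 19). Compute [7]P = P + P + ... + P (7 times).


k = 7 = 111_2 (binary, LSB first: 111)
Double-and-add from P = (3, 19):
  bit 0 = 1: acc = O + (3, 19) = (3, 19)
  bit 1 = 1: acc = (3, 19) + (6, 2) = (19, 10)
  bit 2 = 1: acc = (19, 10) + (25, 35) = (34, 20)

7P = (34, 20)


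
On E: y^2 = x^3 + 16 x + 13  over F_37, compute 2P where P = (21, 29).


Doubling: s = (3 x1^2 + a) / (2 y1)
s = (3*21^2 + 16) / (2*29) mod 37 = 25
x3 = s^2 - 2 x1 mod 37 = 25^2 - 2*21 = 28
y3 = s (x1 - x3) - y1 mod 37 = 25 * (21 - 28) - 29 = 18

2P = (28, 18)


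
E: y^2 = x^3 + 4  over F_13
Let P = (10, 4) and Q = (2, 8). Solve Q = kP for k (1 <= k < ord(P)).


Enumerate multiples of P until we hit Q = (2, 8):
  1P = (10, 4)
  2P = (5, 8)
  3P = (8, 10)
  4P = (4, 4)
  5P = (12, 9)
  6P = (7, 10)
  7P = (0, 2)
  8P = (2, 8)
Match found at i = 8.

k = 8


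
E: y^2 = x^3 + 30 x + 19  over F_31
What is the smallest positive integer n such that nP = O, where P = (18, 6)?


Compute successive multiples of P until we hit O:
  1P = (18, 6)
  2P = (0, 9)
  3P = (7, 18)
  4P = (20, 30)
  5P = (13, 23)
  6P = (19, 16)
  7P = (1, 9)
  8P = (16, 21)
  ... (continuing to 22P)
  22P = O

ord(P) = 22


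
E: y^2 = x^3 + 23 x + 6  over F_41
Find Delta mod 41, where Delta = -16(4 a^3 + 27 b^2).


4 a^3 + 27 b^2 = 4*23^3 + 27*6^2 = 48668 + 972 = 49640
Delta = -16 * (49640) = -794240
Delta mod 41 = 12

Delta = 12 (mod 41)


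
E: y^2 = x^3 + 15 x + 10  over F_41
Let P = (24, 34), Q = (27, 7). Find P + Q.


P != Q, so use the chord formula.
s = (y2 - y1) / (x2 - x1) = (14) / (3) mod 41 = 32
x3 = s^2 - x1 - x2 mod 41 = 32^2 - 24 - 27 = 30
y3 = s (x1 - x3) - y1 mod 41 = 32 * (24 - 30) - 34 = 20

P + Q = (30, 20)


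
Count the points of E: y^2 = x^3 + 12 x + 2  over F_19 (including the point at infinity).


For each x in F_19, count y with y^2 = x^3 + 12 x + 2 mod 19:
  x = 4: RHS = 0, y in [0]  -> 1 point(s)
  x = 5: RHS = 16, y in [4, 15]  -> 2 point(s)
  x = 6: RHS = 5, y in [9, 10]  -> 2 point(s)
  x = 7: RHS = 11, y in [7, 12]  -> 2 point(s)
  x = 10: RHS = 1, y in [1, 18]  -> 2 point(s)
  x = 14: RHS = 7, y in [8, 11]  -> 2 point(s)
  x = 15: RHS = 4, y in [2, 17]  -> 2 point(s)
Affine points: 13. Add the point at infinity: total = 14.

#E(F_19) = 14


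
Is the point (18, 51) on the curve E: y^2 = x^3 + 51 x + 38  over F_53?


Check whether y^2 = x^3 + 51 x + 38 (mod 53) for (x, y) = (18, 51).
LHS: y^2 = 51^2 mod 53 = 4
RHS: x^3 + 51 x + 38 = 18^3 + 51*18 + 38 mod 53 = 4
LHS = RHS

Yes, on the curve


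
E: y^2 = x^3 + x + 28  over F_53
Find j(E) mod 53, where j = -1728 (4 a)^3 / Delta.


Delta = -16(4 a^3 + 27 b^2) mod 53 = 24
-1728 * (4 a)^3 = -1728 * (4*1)^3 mod 53 = 19
j = 19 * 24^(-1) mod 53 = 3

j = 3 (mod 53)


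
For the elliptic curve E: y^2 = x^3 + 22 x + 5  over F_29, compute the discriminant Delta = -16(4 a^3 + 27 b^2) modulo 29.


4 a^3 + 27 b^2 = 4*22^3 + 27*5^2 = 42592 + 675 = 43267
Delta = -16 * (43267) = -692272
Delta mod 29 = 16

Delta = 16 (mod 29)


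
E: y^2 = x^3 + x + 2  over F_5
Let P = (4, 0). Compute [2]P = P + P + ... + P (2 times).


k = 2 = 10_2 (binary, LSB first: 01)
Double-and-add from P = (4, 0):
  bit 0 = 0: acc unchanged = O
  bit 1 = 1: acc = O + O = O

2P = O
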